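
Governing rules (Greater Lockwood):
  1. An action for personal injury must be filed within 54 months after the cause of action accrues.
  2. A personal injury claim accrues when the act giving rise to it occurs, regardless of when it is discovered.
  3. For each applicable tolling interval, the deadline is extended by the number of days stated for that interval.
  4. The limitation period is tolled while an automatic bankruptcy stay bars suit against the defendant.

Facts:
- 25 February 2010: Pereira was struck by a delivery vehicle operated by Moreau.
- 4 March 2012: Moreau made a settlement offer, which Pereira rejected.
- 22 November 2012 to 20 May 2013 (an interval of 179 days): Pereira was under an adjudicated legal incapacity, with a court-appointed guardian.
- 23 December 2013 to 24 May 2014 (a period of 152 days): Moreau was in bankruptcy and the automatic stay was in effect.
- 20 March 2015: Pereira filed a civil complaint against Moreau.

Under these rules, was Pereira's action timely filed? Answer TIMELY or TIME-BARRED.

TIME-BARRED

The claim accrued on 25 February 2010, when the wrongful act occurred.
Adding the 54 months base period to 25 February 2010 gives a deadline of 25 August 2014, before any tolling.
Because the automatic bankruptcy stay ran from 23 December 2013 to 24 May 2014, the deadline is extended by 152 days to 24 January 2015.
No stated provision tolls the period for the plaintiff's incapacity, so the interval from 22 November 2012 to 20 May 2013 has no effect on the deadline.
Nothing else in the chronology tolls or restarts the period.
The 20 March 2015 filing falls after the 24 January 2015 deadline; the claim is time-barred.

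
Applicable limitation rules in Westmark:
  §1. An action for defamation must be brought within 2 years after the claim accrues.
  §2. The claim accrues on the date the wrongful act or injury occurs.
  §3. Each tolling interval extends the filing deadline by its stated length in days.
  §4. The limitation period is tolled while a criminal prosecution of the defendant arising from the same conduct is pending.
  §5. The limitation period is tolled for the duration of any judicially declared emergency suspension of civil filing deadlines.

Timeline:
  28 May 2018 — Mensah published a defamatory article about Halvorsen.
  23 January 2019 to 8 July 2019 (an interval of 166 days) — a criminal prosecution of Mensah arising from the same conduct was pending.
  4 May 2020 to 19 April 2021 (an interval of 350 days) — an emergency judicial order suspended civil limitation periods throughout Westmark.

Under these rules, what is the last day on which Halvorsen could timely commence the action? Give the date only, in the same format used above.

The claim accrued on 28 May 2018, the date of the act.
The untolled deadline — 2 years after 28 May 2018 — is 28 May 2020.
The pending criminal prosecution from 23 January 2019 to 8 July 2019 tolled the period for 166 days, extending the deadline to 10 November 2020.
The emergency suspension of filing deadlines from 4 May 2020 to 19 April 2021 tolled the period for 350 days, extending the deadline to 26 October 2021.

26 October 2021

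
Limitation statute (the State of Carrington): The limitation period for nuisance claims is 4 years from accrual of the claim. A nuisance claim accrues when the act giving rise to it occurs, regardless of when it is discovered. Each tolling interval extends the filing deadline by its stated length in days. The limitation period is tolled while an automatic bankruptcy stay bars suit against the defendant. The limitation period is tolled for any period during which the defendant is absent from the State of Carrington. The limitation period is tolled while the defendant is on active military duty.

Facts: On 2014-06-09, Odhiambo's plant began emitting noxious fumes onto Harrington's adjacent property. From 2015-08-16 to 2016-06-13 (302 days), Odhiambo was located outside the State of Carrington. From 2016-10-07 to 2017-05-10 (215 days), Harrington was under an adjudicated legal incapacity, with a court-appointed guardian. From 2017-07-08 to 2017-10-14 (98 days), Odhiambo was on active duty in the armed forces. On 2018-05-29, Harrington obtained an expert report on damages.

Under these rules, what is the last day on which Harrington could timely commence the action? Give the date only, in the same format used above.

2019-07-14

The claim accrued on 2014-06-09, the date of the act.
4 years from 2014-06-09 is 2018-06-09.
The defendant's absence from the jurisdiction from 2015-08-16 to 2016-06-13 tolled the period for 302 days, extending the deadline to 2019-04-07.
Because the defendant's active military service ran from 2017-07-08 to 2017-10-14, the deadline is extended by 98 days to 2019-07-14.
Although the plaintiff's incapacity ran from 2016-10-07 to 2017-05-10, the stated rules do not make that a tolling event, so it is disregarded.
Nothing else in the chronology tolls or restarts the period.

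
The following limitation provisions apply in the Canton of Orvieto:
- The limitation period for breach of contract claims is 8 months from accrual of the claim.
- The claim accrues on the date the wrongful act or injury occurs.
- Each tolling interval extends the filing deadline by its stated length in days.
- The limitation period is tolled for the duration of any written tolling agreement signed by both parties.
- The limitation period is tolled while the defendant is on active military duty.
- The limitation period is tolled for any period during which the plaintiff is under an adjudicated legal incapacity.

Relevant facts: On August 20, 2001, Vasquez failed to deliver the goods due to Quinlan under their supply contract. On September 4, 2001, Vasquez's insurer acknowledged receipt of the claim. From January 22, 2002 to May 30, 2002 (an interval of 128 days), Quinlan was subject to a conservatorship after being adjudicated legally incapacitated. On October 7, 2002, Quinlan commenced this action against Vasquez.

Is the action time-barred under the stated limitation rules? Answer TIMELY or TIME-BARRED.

TIME-BARRED

The claim accrued on August 20, 2001, the date of the act.
8 months from August 20, 2001 is April 20, 2002.
The period was tolled for 128 days by the plaintiff's legal incapacity (January 22, 2002 to May 30, 2002), pushing the deadline to August 26, 2002.
Nothing else in the chronology tolls or restarts the period.
Filing on October 7, 2002 missed the August 26, 2002 deadline — the action is time-barred.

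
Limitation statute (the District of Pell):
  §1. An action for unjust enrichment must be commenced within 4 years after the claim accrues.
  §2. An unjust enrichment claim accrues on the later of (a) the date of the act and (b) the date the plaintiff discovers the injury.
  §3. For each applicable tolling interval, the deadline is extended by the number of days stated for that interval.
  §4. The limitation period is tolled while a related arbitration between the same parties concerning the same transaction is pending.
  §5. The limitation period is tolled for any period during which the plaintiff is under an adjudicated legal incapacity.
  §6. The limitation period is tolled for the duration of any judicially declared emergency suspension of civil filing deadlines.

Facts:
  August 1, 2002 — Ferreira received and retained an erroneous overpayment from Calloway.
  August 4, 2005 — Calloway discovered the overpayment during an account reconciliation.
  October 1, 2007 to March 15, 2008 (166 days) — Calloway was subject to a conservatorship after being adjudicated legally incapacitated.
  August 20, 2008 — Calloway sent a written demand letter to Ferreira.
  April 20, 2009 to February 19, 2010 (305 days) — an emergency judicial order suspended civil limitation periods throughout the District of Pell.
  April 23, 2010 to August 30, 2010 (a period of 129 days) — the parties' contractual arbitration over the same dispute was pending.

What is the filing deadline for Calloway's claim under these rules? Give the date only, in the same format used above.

The claim accrued on August 4, 2005 — the later of the August 1, 2002 act and the August 4, 2005 discovery.
The untolled deadline — 4 years after August 4, 2005 — is August 4, 2009.
Because the plaintiff's legal incapacity ran from October 1, 2007 to March 15, 2008, the deadline is extended by 166 days to January 17, 2010.
Because the emergency suspension of filing deadlines ran from April 20, 2009 to February 19, 2010, the deadline is extended by 305 days to November 18, 2010.
The period was tolled for 129 days by the pending related arbitration (April 23, 2010 to August 30, 2010), pushing the deadline to March 27, 2011.
None of the other events listed affects the running of the period under the stated rules.

March 27, 2011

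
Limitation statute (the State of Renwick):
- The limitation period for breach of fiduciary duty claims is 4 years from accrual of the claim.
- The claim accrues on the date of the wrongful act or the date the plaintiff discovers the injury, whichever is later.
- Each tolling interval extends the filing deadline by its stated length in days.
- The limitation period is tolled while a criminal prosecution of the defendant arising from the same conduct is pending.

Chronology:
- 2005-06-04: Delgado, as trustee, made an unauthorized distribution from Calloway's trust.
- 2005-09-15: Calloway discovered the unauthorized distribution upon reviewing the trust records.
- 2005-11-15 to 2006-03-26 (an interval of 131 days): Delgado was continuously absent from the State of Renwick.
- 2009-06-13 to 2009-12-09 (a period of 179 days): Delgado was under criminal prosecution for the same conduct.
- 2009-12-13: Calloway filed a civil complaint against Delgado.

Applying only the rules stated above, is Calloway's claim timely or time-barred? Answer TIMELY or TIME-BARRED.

TIMELY

The claim accrued on 2005-09-15 — the later of the 2005-06-04 act and the 2005-09-15 discovery.
The untolled deadline — 4 years after 2005-09-15 — is 2009-09-15.
Because the pending criminal prosecution ran from 2009-06-13 to 2009-12-09, the deadline is extended by 179 days to 2010-03-13.
The defendant's absence from the jurisdiction from 2005-11-15 to 2006-03-26 does not toll the period, because no stated rule makes the defendant's absence a tolling event.
The 2009-12-13 filing precedes the 2010-03-13 deadline; the claim is timely.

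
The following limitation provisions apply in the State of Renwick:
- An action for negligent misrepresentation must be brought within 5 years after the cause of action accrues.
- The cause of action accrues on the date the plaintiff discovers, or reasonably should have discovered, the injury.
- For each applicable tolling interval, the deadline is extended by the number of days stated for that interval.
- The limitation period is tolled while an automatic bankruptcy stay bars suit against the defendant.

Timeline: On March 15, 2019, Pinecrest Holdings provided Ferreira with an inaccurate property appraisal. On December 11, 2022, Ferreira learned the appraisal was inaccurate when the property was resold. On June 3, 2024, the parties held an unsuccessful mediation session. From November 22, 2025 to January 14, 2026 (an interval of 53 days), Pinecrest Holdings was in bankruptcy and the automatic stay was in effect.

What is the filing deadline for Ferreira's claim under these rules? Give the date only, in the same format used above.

Under the discovery rule, the claim accrued on December 11, 2022, when Ferreira discovered the injury — not on the March 15, 2019 date of the underlying act.
The untolled deadline — 5 years after December 11, 2022 — is December 11, 2027.
The period was tolled for 53 days by the automatic bankruptcy stay (November 22, 2025 to January 14, 2026), pushing the deadline to February 2, 2028.
The other events in the timeline have no effect on the limitation period under the stated rules.

February 2, 2028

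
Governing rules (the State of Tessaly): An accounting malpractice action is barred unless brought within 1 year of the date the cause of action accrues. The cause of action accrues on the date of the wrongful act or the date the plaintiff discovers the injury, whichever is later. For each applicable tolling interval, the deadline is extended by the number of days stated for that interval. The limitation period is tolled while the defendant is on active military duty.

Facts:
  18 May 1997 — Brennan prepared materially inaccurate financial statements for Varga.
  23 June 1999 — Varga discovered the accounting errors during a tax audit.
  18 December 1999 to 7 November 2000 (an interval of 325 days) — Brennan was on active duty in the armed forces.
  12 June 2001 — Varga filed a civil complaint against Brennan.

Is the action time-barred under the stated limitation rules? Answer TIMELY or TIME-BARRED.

The claim accrued on 23 June 1999 — the later of the 18 May 1997 act and the 23 June 1999 discovery.
Adding the 1 year base period to 23 June 1999 gives a deadline of 23 June 2000, before any tolling.
Because the defendant's active military service ran from 18 December 1999 to 7 November 2000, the deadline is extended by 325 days to 14 May 2001.
The 12 June 2001 filing falls after the 14 May 2001 deadline; the claim is time-barred.

TIME-BARRED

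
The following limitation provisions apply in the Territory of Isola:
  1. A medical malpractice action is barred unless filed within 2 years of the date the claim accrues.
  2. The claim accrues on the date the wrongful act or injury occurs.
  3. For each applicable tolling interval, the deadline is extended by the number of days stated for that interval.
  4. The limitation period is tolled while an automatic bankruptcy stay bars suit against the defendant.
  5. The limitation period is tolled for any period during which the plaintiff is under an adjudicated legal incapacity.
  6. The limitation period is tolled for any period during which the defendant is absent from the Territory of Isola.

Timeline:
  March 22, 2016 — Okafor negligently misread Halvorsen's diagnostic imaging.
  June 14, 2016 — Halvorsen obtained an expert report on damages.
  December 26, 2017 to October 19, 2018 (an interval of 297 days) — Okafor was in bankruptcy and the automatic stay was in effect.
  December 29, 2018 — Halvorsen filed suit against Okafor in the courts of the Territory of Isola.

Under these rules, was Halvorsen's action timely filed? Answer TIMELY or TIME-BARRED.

The claim accrued on March 22, 2016, when the wrongful act occurred.
Adding the 2 years base period to March 22, 2016 gives a deadline of March 22, 2018, before any tolling.
The automatic bankruptcy stay from December 26, 2017 to October 19, 2018 tolled the period for 297 days, extending the deadline to January 13, 2019.
None of the other events listed affects the running of the period under the stated rules.
Halvorsen filed on December 29, 2018, before the January 13, 2019 deadline, so the action is timely.

TIMELY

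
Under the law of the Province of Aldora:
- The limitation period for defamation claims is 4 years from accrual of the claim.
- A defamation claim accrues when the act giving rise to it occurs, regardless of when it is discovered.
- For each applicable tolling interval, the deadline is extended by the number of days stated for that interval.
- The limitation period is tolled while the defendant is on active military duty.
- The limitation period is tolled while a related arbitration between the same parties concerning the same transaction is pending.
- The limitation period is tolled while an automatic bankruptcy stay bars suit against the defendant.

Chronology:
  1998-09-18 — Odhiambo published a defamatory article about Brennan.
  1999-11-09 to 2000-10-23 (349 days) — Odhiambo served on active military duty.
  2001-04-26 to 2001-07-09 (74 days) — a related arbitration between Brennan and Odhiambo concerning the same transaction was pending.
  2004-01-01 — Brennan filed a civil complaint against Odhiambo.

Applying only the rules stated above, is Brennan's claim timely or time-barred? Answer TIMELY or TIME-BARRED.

TIME-BARRED

The claim accrued on 1998-09-18, when the wrongful act occurred.
Adding the 4 years base period to 1998-09-18 gives a deadline of 2002-09-18, before any tolling.
Because the defendant's active military service ran from 1999-11-09 to 2000-10-23, the deadline is extended by 349 days to 2003-09-02.
The period was tolled for 74 days by the pending related arbitration (2001-04-26 to 2001-07-09), pushing the deadline to 2003-11-15.
Filing on 2004-01-01 missed the 2003-11-15 deadline — the action is time-barred.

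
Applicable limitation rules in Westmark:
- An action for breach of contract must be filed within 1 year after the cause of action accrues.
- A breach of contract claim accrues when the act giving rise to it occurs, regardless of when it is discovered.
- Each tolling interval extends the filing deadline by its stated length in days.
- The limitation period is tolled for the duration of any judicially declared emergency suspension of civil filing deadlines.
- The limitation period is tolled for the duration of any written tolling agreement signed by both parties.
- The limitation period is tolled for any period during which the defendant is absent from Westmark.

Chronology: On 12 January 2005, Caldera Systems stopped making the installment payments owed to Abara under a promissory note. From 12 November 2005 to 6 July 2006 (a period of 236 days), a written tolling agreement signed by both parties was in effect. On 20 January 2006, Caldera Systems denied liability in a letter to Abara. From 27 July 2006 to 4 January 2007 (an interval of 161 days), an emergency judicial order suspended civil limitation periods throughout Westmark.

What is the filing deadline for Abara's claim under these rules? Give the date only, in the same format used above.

13 February 2007

The claim accrued on 12 January 2005, when the wrongful act occurred.
The untolled deadline — 1 year after 12 January 2005 — is 12 January 2006.
Because the written tolling agreement ran from 12 November 2005 to 6 July 2006, the deadline is extended by 236 days to 5 September 2006.
The period was tolled for 161 days by the emergency suspension of filing deadlines (27 July 2006 to 4 January 2007), pushing the deadline to 13 February 2007.
The other events in the timeline have no effect on the limitation period under the stated rules.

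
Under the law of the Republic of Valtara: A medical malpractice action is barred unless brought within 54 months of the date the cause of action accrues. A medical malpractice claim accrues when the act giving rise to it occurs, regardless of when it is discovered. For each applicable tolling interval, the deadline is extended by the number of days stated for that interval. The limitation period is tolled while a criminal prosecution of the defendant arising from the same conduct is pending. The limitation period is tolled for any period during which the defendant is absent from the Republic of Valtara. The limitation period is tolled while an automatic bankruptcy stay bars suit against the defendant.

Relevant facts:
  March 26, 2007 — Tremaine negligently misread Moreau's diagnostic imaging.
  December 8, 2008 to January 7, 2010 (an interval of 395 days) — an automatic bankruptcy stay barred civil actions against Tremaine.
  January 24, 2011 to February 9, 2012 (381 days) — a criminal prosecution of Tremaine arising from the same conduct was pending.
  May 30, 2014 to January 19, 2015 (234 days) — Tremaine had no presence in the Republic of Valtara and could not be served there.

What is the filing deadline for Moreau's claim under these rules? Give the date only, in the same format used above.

November 10, 2013

The claim accrued on March 26, 2007, when the wrongful act occurred.
The untolled deadline — 54 months after March 26, 2007 — is September 26, 2011.
Because the automatic bankruptcy stay ran from December 8, 2008 to January 7, 2010, the deadline is extended by 395 days to October 25, 2012.
Because the pending criminal prosecution ran from January 24, 2011 to February 9, 2012, the deadline is extended by 381 days to November 10, 2013.
By the time the defendant's absence from the jurisdiction began on May 30, 2014, the limitation period had already expired on November 10, 2013; that interval cannot revive it.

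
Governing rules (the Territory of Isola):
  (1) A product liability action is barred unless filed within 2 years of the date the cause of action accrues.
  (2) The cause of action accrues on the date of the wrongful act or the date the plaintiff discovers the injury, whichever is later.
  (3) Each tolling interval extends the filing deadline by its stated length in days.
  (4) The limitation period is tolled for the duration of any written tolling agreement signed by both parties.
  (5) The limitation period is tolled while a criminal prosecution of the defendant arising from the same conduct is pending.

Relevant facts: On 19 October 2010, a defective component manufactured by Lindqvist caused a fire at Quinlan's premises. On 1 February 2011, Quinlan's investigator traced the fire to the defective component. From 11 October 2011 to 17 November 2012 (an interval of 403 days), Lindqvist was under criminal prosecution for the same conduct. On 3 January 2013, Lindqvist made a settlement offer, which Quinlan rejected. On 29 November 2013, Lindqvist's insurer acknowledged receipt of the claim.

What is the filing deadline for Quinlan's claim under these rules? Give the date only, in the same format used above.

11 March 2014

The claim accrued on 1 February 2011 — the later of the 19 October 2010 act and the 1 February 2011 discovery.
The untolled deadline — 2 years after 1 February 2011 — is 1 February 2013.
The period was tolled for 403 days by the pending criminal prosecution (11 October 2011 to 17 November 2012), pushing the deadline to 11 March 2014.
None of the other events listed affects the running of the period under the stated rules.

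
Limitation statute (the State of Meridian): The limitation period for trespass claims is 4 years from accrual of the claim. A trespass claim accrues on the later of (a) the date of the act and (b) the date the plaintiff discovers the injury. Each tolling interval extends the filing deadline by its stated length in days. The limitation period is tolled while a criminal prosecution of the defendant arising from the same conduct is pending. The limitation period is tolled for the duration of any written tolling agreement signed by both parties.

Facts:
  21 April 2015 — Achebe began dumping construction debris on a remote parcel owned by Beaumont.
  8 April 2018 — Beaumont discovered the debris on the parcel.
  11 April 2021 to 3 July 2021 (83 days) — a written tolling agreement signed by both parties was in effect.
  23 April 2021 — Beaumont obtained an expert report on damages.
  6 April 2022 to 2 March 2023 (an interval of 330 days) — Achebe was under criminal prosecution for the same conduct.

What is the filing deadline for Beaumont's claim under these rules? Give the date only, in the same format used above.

The claim accrued on 8 April 2018 — the later of the 21 April 2015 act and the 8 April 2018 discovery.
4 years from 8 April 2018 is 8 April 2022.
The written tolling agreement from 11 April 2021 to 3 July 2021 tolled the period for 83 days, extending the deadline to 30 June 2022.
The period was tolled for 330 days by the pending criminal prosecution (6 April 2022 to 2 March 2023), pushing the deadline to 26 May 2023.
The other events in the timeline have no effect on the limitation period under the stated rules.

26 May 2023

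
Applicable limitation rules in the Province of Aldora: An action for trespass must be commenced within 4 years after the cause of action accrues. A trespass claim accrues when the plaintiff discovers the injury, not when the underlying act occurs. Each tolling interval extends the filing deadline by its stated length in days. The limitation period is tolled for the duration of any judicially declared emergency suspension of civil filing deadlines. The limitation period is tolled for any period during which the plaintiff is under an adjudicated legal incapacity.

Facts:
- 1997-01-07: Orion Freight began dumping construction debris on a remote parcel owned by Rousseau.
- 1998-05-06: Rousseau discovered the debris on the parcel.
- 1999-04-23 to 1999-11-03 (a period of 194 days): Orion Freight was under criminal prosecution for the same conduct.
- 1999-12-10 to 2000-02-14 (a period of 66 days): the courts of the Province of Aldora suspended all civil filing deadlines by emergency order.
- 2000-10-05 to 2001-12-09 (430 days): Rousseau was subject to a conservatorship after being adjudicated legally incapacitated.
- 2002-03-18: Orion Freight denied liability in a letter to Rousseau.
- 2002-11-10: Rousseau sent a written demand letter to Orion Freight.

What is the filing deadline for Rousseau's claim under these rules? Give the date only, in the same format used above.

2003-09-14

Accrual is tied to discovery, so the period began on 1998-05-06 rather than on 1997-01-07 when the act occurred.
Adding the 4 years base period to 1998-05-06 gives a deadline of 2002-05-06, before any tolling.
The period was tolled for 66 days by the emergency suspension of filing deadlines (1999-12-10 to 2000-02-14), pushing the deadline to 2002-07-11.
The plaintiff's legal incapacity from 2000-10-05 to 2001-12-09 tolled the period for 430 days, extending the deadline to 2003-09-14.
The pending criminal prosecution from 1999-04-23 to 1999-11-03 does not toll the period, because no stated rule makes a criminal prosecution a tolling event.
Nothing else in the chronology tolls or restarts the period.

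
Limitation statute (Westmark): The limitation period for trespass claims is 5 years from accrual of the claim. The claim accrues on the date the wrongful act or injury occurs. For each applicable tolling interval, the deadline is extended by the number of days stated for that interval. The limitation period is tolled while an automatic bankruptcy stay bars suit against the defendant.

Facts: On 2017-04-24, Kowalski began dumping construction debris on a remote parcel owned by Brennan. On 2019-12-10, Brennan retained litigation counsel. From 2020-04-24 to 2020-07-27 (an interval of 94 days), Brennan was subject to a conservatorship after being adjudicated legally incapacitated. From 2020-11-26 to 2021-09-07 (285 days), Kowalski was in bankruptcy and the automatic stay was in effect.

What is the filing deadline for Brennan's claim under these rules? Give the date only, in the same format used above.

The claim accrued on 2017-04-24, when the wrongful act occurred.
5 years from 2017-04-24 is 2022-04-24.
Because the automatic bankruptcy stay ran from 2020-11-26 to 2021-09-07, the deadline is extended by 285 days to 2023-02-03.
No stated provision tolls the period for the plaintiff's incapacity, so the interval from 2020-04-24 to 2020-07-27 has no effect on the deadline.
Nothing else in the chronology tolls or restarts the period.

2023-02-03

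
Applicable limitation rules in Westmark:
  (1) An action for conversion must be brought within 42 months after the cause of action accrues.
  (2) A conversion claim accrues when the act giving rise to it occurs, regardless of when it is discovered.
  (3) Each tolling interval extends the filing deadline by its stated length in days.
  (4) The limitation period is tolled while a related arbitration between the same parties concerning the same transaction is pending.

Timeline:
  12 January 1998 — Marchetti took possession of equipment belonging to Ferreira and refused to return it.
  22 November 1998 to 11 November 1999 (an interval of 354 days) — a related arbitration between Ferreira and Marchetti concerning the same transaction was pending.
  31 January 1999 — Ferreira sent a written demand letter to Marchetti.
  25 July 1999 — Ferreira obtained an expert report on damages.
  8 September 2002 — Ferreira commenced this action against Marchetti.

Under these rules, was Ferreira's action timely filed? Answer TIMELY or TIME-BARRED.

TIME-BARRED

The cause of action accrued on 12 January 1998, the date of the act.
The untolled deadline — 42 months after 12 January 1998 — is 12 July 2001.
The pending related arbitration from 22 November 1998 to 11 November 1999 tolled the period for 354 days, extending the deadline to 1 July 2002.
None of the other events listed affects the running of the period under the stated rules.
Ferreira filed on 8 September 2002, after the 1 July 2002 deadline, so the action is time-barred.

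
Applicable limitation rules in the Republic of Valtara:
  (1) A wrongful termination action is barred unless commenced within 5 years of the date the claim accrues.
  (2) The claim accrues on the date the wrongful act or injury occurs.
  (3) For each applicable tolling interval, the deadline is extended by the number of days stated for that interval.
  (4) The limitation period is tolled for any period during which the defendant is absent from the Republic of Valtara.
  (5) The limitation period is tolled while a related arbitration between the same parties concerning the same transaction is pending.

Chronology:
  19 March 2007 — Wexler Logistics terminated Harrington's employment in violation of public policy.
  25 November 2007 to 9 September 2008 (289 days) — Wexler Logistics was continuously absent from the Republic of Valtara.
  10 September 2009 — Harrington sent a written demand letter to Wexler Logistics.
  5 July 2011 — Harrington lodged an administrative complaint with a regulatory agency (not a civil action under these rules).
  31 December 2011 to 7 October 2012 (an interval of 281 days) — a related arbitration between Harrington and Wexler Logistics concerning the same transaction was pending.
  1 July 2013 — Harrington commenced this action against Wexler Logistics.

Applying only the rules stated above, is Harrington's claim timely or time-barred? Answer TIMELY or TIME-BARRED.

TIMELY

The claim accrued on 19 March 2007, when the wrongful act occurred.
5 years from 19 March 2007 is 19 March 2012.
The period was tolled for 289 days by the defendant's absence from the jurisdiction (25 November 2007 to 9 September 2008), pushing the deadline to 2 January 2013.
Because the pending related arbitration ran from 31 December 2011 to 7 October 2012, the deadline is extended by 281 days to 10 October 2013.
None of the other events listed affects the running of the period under the stated rules.
The 1 July 2013 filing precedes the 10 October 2013 deadline; the claim is timely.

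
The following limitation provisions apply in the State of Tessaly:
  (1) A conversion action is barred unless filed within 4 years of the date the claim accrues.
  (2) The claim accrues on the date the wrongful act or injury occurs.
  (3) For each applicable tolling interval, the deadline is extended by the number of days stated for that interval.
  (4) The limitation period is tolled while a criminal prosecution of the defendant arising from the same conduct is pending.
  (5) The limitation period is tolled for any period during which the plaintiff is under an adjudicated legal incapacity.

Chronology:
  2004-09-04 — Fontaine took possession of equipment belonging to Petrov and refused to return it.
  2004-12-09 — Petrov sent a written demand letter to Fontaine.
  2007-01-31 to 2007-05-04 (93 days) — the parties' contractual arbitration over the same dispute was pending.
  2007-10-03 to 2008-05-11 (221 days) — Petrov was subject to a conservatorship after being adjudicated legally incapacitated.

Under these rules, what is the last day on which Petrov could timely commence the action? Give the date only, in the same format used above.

The claim accrued on 2004-09-04, when the wrongful act occurred.
4 years from 2004-09-04 is 2008-09-04.
Because the plaintiff's legal incapacity ran from 2007-10-03 to 2008-05-11, the deadline is extended by 221 days to 2009-04-13.
No stated provision tolls the period for a pending arbitration, so the interval from 2007-01-31 to 2007-05-04 has no effect on the deadline.
Nothing else in the chronology tolls or restarts the period.

2009-04-13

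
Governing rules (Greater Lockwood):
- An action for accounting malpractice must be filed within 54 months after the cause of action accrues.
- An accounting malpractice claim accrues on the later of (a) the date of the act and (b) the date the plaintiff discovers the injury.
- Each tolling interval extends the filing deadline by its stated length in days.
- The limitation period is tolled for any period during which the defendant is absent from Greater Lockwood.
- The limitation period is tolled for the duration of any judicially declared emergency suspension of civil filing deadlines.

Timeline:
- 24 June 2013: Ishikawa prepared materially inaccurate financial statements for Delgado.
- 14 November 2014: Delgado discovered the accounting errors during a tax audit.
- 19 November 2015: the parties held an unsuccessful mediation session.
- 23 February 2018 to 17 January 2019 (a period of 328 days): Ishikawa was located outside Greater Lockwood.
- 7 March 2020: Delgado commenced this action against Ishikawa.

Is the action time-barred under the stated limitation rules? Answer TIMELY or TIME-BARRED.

Taking the later of the act (24 June 2013) and discovery (14 November 2014), the claim accrued on 14 November 2014.
54 months from 14 November 2014 is 14 May 2019.
The defendant's absence from the jurisdiction from 23 February 2018 to 17 January 2019 tolled the period for 328 days, extending the deadline to 6 April 2020.
None of the other events listed affects the running of the period under the stated rules.
The 7 March 2020 filing precedes the 6 April 2020 deadline; the claim is timely.

TIMELY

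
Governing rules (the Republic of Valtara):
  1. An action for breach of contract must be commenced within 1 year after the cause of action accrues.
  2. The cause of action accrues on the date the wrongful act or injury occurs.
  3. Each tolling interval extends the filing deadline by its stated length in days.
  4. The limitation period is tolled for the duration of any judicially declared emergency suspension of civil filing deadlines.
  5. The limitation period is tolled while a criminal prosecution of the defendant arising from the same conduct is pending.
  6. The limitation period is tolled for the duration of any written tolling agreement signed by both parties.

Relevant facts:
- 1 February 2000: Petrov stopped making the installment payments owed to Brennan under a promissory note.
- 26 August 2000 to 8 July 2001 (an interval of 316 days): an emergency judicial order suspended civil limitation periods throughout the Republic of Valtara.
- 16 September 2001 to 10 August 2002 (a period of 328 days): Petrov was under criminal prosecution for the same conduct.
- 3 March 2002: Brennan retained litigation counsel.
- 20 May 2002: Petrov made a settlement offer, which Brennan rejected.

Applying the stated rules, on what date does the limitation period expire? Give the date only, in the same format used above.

7 November 2002

The claim accrued on 1 February 2000, when the wrongful act occurred.
The untolled deadline — 1 year after 1 February 2000 — is 1 February 2001.
The period was tolled for 316 days by the emergency suspension of filing deadlines (26 August 2000 to 8 July 2001), pushing the deadline to 14 December 2001.
Because the pending criminal prosecution ran from 16 September 2001 to 10 August 2002, the deadline is extended by 328 days to 7 November 2002.
The other events in the timeline have no effect on the limitation period under the stated rules.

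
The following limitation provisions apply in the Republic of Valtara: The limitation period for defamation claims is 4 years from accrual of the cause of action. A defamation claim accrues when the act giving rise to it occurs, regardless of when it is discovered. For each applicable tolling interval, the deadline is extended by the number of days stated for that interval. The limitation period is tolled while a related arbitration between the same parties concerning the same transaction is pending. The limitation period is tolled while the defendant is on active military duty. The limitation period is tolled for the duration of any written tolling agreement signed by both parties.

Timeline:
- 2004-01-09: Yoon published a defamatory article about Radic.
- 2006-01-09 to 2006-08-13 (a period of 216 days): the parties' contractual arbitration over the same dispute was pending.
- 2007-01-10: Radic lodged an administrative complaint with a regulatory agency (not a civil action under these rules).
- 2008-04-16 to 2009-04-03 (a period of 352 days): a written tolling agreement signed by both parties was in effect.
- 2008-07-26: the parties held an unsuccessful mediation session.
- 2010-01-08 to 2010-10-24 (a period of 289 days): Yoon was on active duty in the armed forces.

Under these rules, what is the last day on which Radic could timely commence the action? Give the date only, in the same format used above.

The cause of action accrued on 2004-01-09, the date of the act.
The untolled deadline — 4 years after 2004-01-09 — is 2008-01-09.
The pending related arbitration from 2006-01-09 to 2006-08-13 tolled the period for 216 days, extending the deadline to 2008-08-12.
The period was tolled for 352 days by the written tolling agreement (2008-04-16 to 2009-04-03), pushing the deadline to 2009-07-30.
The defendant's active military service from 2010-01-08 to 2010-10-24 began after the period had already run on 2009-07-30, so it has no tolling effect.
The other events in the timeline have no effect on the limitation period under the stated rules.

2009-07-30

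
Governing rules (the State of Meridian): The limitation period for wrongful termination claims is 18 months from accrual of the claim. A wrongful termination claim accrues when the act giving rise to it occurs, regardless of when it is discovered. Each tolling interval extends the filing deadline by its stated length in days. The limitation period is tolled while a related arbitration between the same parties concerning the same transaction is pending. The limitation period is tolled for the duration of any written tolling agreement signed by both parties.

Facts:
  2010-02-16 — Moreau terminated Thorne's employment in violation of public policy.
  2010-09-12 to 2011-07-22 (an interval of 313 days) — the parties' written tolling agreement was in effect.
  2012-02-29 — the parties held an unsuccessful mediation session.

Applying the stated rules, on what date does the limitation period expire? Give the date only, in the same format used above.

The claim accrued on 2010-02-16, the date of the act.
Adding the 18 months base period to 2010-02-16 gives a deadline of 2011-08-16, before any tolling.
The written tolling agreement from 2010-09-12 to 2011-07-22 tolled the period for 313 days, extending the deadline to 2012-06-24.
None of the other events listed affects the running of the period under the stated rules.

2012-06-24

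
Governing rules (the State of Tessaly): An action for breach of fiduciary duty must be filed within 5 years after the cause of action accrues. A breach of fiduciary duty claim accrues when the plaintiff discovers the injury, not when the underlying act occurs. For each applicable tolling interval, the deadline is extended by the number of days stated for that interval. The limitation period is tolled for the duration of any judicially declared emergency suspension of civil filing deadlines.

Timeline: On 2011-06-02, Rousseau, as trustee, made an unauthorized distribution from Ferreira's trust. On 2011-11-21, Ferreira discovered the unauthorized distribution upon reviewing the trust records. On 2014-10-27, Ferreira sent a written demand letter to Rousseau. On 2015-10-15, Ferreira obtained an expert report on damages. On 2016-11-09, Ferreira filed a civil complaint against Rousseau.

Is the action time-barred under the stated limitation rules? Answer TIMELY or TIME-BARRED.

Accrual is tied to discovery, so the period began on 2011-11-21 rather than on 2011-06-02 when the act occurred.
5 years from 2011-11-21 is 2016-11-21.
Nothing else in the chronology tolls or restarts the period.
The 2016-11-09 filing precedes the 2016-11-21 deadline; the claim is timely.

TIMELY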